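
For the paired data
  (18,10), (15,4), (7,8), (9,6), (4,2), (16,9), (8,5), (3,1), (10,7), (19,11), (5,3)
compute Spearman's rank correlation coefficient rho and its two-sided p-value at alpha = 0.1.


Step 1: Rank x and y separately (midranks; no ties here).
rank(x): 18->10, 15->8, 7->4, 9->6, 4->2, 16->9, 8->5, 3->1, 10->7, 19->11, 5->3
rank(y): 10->10, 4->4, 8->8, 6->6, 2->2, 9->9, 5->5, 1->1, 7->7, 11->11, 3->3
Step 2: d_i = R_x(i) - R_y(i); compute d_i^2.
  (10-10)^2=0, (8-4)^2=16, (4-8)^2=16, (6-6)^2=0, (2-2)^2=0, (9-9)^2=0, (5-5)^2=0, (1-1)^2=0, (7-7)^2=0, (11-11)^2=0, (3-3)^2=0
sum(d^2) = 32.
Step 3: rho = 1 - 6*32 / (11*(11^2 - 1)) = 1 - 192/1320 = 0.854545.
Step 4: Under H0, t = rho * sqrt((n-2)/(1-rho^2)) = 4.9360 ~ t(9).
Step 5: Two-sided p-value from the t-distribution with 9 df = 0.000807.
Step 6: alpha = 0.1. reject H0.

rho = 0.8545, p = 0.000807, reject H0 at alpha = 0.1.


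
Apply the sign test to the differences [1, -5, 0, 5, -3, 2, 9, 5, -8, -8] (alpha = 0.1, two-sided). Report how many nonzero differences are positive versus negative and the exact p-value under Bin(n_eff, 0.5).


Step 1: Discard zero differences. Original n = 10; n_eff = number of nonzero differences = 9.
Nonzero differences (with sign): +1, -5, +5, -3, +2, +9, +5, -8, -8
Step 2: Count signs: positive = 5, negative = 4.
Step 3: Under H0: P(positive) = 0.5, so the number of positives S ~ Bin(9, 0.5).
Step 4: Two-sided exact p-value = sum of Bin(9,0.5) probabilities at or below the observed probability = 1.000000.
Step 5: alpha = 0.1. fail to reject H0.

n_eff = 9, pos = 5, neg = 4, p = 1.000000, fail to reject H0.


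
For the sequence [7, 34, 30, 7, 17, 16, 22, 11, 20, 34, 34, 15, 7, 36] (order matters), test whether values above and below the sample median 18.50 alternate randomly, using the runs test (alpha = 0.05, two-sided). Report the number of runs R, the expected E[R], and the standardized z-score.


Step 1: Compute median = 18.50; label A = above, B = below.
Labels in order: BAABBBABAAABBA  (n_A = 7, n_B = 7)
Step 2: Count runs R = 8.
Step 3: Under H0 (random ordering), E[R] = 2*n_A*n_B/(n_A+n_B) + 1 = 2*7*7/14 + 1 = 8.0000.
        Var[R] = 2*n_A*n_B*(2*n_A*n_B - n_A - n_B) / ((n_A+n_B)^2 * (n_A+n_B-1)) = 8232/2548 = 3.2308.
        SD[R] = 1.7974.
Step 4: R = E[R], so z = 0 with no continuity correction.
Step 5: Two-sided p-value via normal approximation = 2*(1 - Phi(|z|)) = 1.000000.
Step 6: alpha = 0.05. fail to reject H0.

R = 8, z = 0.0000, p = 1.000000, fail to reject H0.


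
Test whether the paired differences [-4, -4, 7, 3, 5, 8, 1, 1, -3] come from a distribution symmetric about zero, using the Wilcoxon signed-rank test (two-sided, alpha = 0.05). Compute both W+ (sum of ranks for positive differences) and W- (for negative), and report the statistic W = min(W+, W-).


Step 1: Drop any zero differences (none here) and take |d_i|.
|d| = [4, 4, 7, 3, 5, 8, 1, 1, 3]
Step 2: Midrank |d_i| (ties get averaged ranks).
ranks: |4|->5.5, |4|->5.5, |7|->8, |3|->3.5, |5|->7, |8|->9, |1|->1.5, |1|->1.5, |3|->3.5
Step 3: Attach original signs; sum ranks with positive sign and with negative sign.
W+ = 8 + 3.5 + 7 + 9 + 1.5 + 1.5 = 30.5
W- = 5.5 + 5.5 + 3.5 = 14.5
(Check: W+ + W- = 45 should equal n(n+1)/2 = 45.)
Step 4: Test statistic W = min(W+, W-) = 14.5.
Step 5: Ties in |d|, so use the tie-corrected normal approximation.
        E[W] = n(n+1)/4 = 9*10/4 = 22.5.
        Tie groups: |d|=1 (t=2), |d|=3 (t=2), |d|=4 (t=2); sum(t^3 - t) = 18.
        Var[W] = n(n+1)(2n+1)/24 - sum(t^3-t)/48 = 1710/24 - 18/48 = 70.875.
        z = (W - E[W]) / sqrt(Var[W]) = (14.5 - 22.5) / 8.4187 = -0.9503.
        Two-sided p = 2*Phi(z) = 0.341979.
Step 6: alpha = 0.05. fail to reject H0.

W+ = 30.5, W- = 14.5, W = min = 14.5, p = 0.341979, fail to reject H0.


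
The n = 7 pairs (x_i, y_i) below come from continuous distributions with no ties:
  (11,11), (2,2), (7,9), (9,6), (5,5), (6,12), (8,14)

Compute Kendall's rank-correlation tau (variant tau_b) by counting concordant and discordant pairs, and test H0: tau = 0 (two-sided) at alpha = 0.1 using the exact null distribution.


Step 1: Enumerate the 21 unordered pairs (i,j) with i<j and classify each by sign(x_j-x_i) * sign(y_j-y_i).
  (1,2):dx=-9,dy=-9->C; (1,3):dx=-4,dy=-2->C; (1,4):dx=-2,dy=-5->C; (1,5):dx=-6,dy=-6->C
  (1,6):dx=-5,dy=+1->D; (1,7):dx=-3,dy=+3->D; (2,3):dx=+5,dy=+7->C; (2,4):dx=+7,dy=+4->C
  (2,5):dx=+3,dy=+3->C; (2,6):dx=+4,dy=+10->C; (2,7):dx=+6,dy=+12->C; (3,4):dx=+2,dy=-3->D
  (3,5):dx=-2,dy=-4->C; (3,6):dx=-1,dy=+3->D; (3,7):dx=+1,dy=+5->C; (4,5):dx=-4,dy=-1->C
  (4,6):dx=-3,dy=+6->D; (4,7):dx=-1,dy=+8->D; (5,6):dx=+1,dy=+7->C; (5,7):dx=+3,dy=+9->C
  (6,7):dx=+2,dy=+2->C
Step 2: C = 15, D = 6, total pairs = 21.
Step 3: tau = (C - D)/(n(n-1)/2) = (15 - 6)/21 = 0.428571.
Step 4: Exact two-sided p-value (enumerate n! = 5040 permutations of y under H0): p = 0.238889.
Step 5: alpha = 0.1. fail to reject H0.

tau_b = 0.4286 (C=15, D=6), p = 0.238889, fail to reject H0.


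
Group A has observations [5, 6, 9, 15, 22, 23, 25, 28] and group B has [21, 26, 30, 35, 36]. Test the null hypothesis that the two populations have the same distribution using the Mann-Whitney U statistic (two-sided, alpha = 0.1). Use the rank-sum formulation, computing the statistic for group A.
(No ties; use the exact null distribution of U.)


Step 1: Combine and sort all 13 observations; assign midranks.
sorted (value, group): (5,X), (6,X), (9,X), (15,X), (21,Y), (22,X), (23,X), (25,X), (26,Y), (28,X), (30,Y), (35,Y), (36,Y)
ranks: 5->1, 6->2, 9->3, 15->4, 21->5, 22->6, 23->7, 25->8, 26->9, 28->10, 30->11, 35->12, 36->13
Step 2: Rank sum for X: R1 = 1 + 2 + 3 + 4 + 6 + 7 + 8 + 10 = 41.
Step 3: U_X = R1 - n1(n1+1)/2 = 41 - 8*9/2 = 41 - 36 = 5.
       U_Y = n1*n2 - U_X = 40 - 5 = 35.
Step 4: No ties, so the exact null distribution of U (based on enumerating the C(13,8) = 1287 equally likely rank assignments) gives the two-sided p-value.
Step 5: p-value = 0.029526; compare to alpha = 0.1. reject H0.

U_X = 5, p = 0.029526, reject H0 at alpha = 0.1.


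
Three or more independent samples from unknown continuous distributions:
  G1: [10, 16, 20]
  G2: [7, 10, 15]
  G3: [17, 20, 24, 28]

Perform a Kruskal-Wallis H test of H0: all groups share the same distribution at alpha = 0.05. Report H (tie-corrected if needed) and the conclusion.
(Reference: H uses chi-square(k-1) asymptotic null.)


Step 1: Combine all N = 10 observations and assign midranks.
sorted (value, group, rank): (7,G2,1), (10,G1,2.5), (10,G2,2.5), (15,G2,4), (16,G1,5), (17,G3,6), (20,G1,7.5), (20,G3,7.5), (24,G3,9), (28,G3,10)
Step 2: Sum ranks within each group.
R_1 = 15 (n_1 = 3)
R_2 = 7.5 (n_2 = 3)
R_3 = 32.5 (n_3 = 4)
Step 3: H = 12/(N(N+1)) * sum(R_i^2/n_i) - 3(N+1)
     = 12/(10*11) * (15^2/3 + 7.5^2/3 + 32.5^2/4) - 3*11
     = 0.109091 * 357.812 - 33
     = 6.034091.
Step 4: Ties present; correction factor C = 1 - 12/(10^3 - 10) = 0.987879. Corrected H = 6.034091 / 0.987879 = 6.108129.
Step 5: Under H0, H ~ chi^2(2); p-value = 0.047167.
Step 6: alpha = 0.05. reject H0.

H = 6.1081, df = 2, p = 0.047167, reject H0.


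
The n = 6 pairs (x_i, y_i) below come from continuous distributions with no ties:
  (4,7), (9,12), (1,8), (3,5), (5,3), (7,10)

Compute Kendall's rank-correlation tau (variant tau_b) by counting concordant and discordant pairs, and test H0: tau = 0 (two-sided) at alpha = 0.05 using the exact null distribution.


Step 1: Enumerate the 15 unordered pairs (i,j) with i<j and classify each by sign(x_j-x_i) * sign(y_j-y_i).
  (1,2):dx=+5,dy=+5->C; (1,3):dx=-3,dy=+1->D; (1,4):dx=-1,dy=-2->C; (1,5):dx=+1,dy=-4->D
  (1,6):dx=+3,dy=+3->C; (2,3):dx=-8,dy=-4->C; (2,4):dx=-6,dy=-7->C; (2,5):dx=-4,dy=-9->C
  (2,6):dx=-2,dy=-2->C; (3,4):dx=+2,dy=-3->D; (3,5):dx=+4,dy=-5->D; (3,6):dx=+6,dy=+2->C
  (4,5):dx=+2,dy=-2->D; (4,6):dx=+4,dy=+5->C; (5,6):dx=+2,dy=+7->C
Step 2: C = 10, D = 5, total pairs = 15.
Step 3: tau = (C - D)/(n(n-1)/2) = (10 - 5)/15 = 0.333333.
Step 4: Exact two-sided p-value (enumerate n! = 720 permutations of y under H0): p = 0.469444.
Step 5: alpha = 0.05. fail to reject H0.

tau_b = 0.3333 (C=10, D=5), p = 0.469444, fail to reject H0.


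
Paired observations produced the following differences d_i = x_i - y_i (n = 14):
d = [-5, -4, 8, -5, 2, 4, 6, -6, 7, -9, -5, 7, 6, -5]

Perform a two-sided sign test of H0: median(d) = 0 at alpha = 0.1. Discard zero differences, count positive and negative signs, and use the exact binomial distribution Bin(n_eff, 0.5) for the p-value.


Step 1: Discard zero differences. Original n = 14; n_eff = number of nonzero differences = 14.
Nonzero differences (with sign): -5, -4, +8, -5, +2, +4, +6, -6, +7, -9, -5, +7, +6, -5
Step 2: Count signs: positive = 7, negative = 7.
Step 3: Under H0: P(positive) = 0.5, so the number of positives S ~ Bin(14, 0.5).
Step 4: Two-sided exact p-value = sum of Bin(14,0.5) probabilities at or below the observed probability = 1.000000.
Step 5: alpha = 0.1. fail to reject H0.

n_eff = 14, pos = 7, neg = 7, p = 1.000000, fail to reject H0.


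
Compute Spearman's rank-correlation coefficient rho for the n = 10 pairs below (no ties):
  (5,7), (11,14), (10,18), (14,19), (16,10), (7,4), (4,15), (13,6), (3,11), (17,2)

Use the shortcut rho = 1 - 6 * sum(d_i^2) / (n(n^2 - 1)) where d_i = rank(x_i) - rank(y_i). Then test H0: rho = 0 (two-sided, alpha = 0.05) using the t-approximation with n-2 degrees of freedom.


Step 1: Rank x and y separately (midranks; no ties here).
rank(x): 5->3, 11->6, 10->5, 14->8, 16->9, 7->4, 4->2, 13->7, 3->1, 17->10
rank(y): 7->4, 14->7, 18->9, 19->10, 10->5, 4->2, 15->8, 6->3, 11->6, 2->1
Step 2: d_i = R_x(i) - R_y(i); compute d_i^2.
  (3-4)^2=1, (6-7)^2=1, (5-9)^2=16, (8-10)^2=4, (9-5)^2=16, (4-2)^2=4, (2-8)^2=36, (7-3)^2=16, (1-6)^2=25, (10-1)^2=81
sum(d^2) = 200.
Step 3: rho = 1 - 6*200 / (10*(10^2 - 1)) = 1 - 1200/990 = -0.212121.
Step 4: Under H0, t = rho * sqrt((n-2)/(1-rho^2)) = -0.6139 ~ t(8).
Step 5: Two-sided p-value from the t-distribution with 8 df = 0.556306.
Step 6: alpha = 0.05. fail to reject H0.

rho = -0.2121, p = 0.556306, fail to reject H0 at alpha = 0.05.


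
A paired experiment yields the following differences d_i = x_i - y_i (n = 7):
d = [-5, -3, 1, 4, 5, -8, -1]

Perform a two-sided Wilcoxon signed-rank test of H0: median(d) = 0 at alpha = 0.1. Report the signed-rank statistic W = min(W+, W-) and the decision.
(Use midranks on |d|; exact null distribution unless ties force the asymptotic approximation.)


Step 1: Drop any zero differences (none here) and take |d_i|.
|d| = [5, 3, 1, 4, 5, 8, 1]
Step 2: Midrank |d_i| (ties get averaged ranks).
ranks: |5|->5.5, |3|->3, |1|->1.5, |4|->4, |5|->5.5, |8|->7, |1|->1.5
Step 3: Attach original signs; sum ranks with positive sign and with negative sign.
W+ = 1.5 + 4 + 5.5 = 11
W- = 5.5 + 3 + 7 + 1.5 = 17
(Check: W+ + W- = 28 should equal n(n+1)/2 = 28.)
Step 4: Test statistic W = min(W+, W-) = 11.
Step 5: Ties in |d|, so use the tie-corrected normal approximation.
        E[W] = n(n+1)/4 = 7*8/4 = 14.
        Tie groups: |d|=1 (t=2), |d|=5 (t=2); sum(t^3 - t) = 12.
        Var[W] = n(n+1)(2n+1)/24 - sum(t^3-t)/48 = 840/24 - 12/48 = 34.75.
        z = (W - E[W]) / sqrt(Var[W]) = (11 - 14) / 5.8949 = -0.5089.
        Two-sided p = 2*Phi(z) = 0.610813.
Step 6: alpha = 0.1. fail to reject H0.

W+ = 11, W- = 17, W = min = 11, p = 0.610813, fail to reject H0.


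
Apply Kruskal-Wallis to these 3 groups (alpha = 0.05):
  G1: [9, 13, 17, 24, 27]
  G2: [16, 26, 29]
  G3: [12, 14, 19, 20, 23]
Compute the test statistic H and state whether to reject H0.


Step 1: Combine all N = 13 observations and assign midranks.
sorted (value, group, rank): (9,G1,1), (12,G3,2), (13,G1,3), (14,G3,4), (16,G2,5), (17,G1,6), (19,G3,7), (20,G3,8), (23,G3,9), (24,G1,10), (26,G2,11), (27,G1,12), (29,G2,13)
Step 2: Sum ranks within each group.
R_1 = 32 (n_1 = 5)
R_2 = 29 (n_2 = 3)
R_3 = 30 (n_3 = 5)
Step 3: H = 12/(N(N+1)) * sum(R_i^2/n_i) - 3(N+1)
     = 12/(13*14) * (32^2/5 + 29^2/3 + 30^2/5) - 3*14
     = 0.065934 * 665.133 - 42
     = 1.854945.
Step 4: No ties, so H is used without correction.
Step 5: Under H0, H ~ chi^2(2); p-value = 0.395552.
Step 6: alpha = 0.05. fail to reject H0.

H = 1.8549, df = 2, p = 0.395552, fail to reject H0.


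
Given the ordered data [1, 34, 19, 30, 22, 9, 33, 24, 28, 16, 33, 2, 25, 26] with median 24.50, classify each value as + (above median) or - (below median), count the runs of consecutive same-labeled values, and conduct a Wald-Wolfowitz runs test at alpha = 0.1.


Step 1: Compute median = 24.50; label A = above, B = below.
Labels in order: BABABBABABABAA  (n_A = 7, n_B = 7)
Step 2: Count runs R = 12.
Step 3: Under H0 (random ordering), E[R] = 2*n_A*n_B/(n_A+n_B) + 1 = 2*7*7/14 + 1 = 8.0000.
        Var[R] = 2*n_A*n_B*(2*n_A*n_B - n_A - n_B) / ((n_A+n_B)^2 * (n_A+n_B-1)) = 8232/2548 = 3.2308.
        SD[R] = 1.7974.
Step 4: Continuity-corrected z = (R - 0.5 - E[R]) / SD[R] = (12 - 0.5 - 8.0000) / 1.7974 = 1.9472.
Step 5: Two-sided p-value via normal approximation = 2*(1 - Phi(|z|)) = 0.051508.
Step 6: alpha = 0.1. reject H0.

R = 12, z = 1.9472, p = 0.051508, reject H0.


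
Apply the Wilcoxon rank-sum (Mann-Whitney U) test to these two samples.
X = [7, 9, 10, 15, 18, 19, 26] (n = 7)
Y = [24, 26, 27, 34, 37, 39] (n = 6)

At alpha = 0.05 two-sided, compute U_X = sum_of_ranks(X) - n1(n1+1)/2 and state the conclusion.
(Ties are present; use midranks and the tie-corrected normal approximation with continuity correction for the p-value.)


Step 1: Combine and sort all 13 observations; assign midranks.
sorted (value, group): (7,X), (9,X), (10,X), (15,X), (18,X), (19,X), (24,Y), (26,X), (26,Y), (27,Y), (34,Y), (37,Y), (39,Y)
ranks: 7->1, 9->2, 10->3, 15->4, 18->5, 19->6, 24->7, 26->8.5, 26->8.5, 27->10, 34->11, 37->12, 39->13
Step 2: Rank sum for X: R1 = 1 + 2 + 3 + 4 + 5 + 6 + 8.5 = 29.5.
Step 3: U_X = R1 - n1(n1+1)/2 = 29.5 - 7*8/2 = 29.5 - 28 = 1.5.
       U_Y = n1*n2 - U_X = 42 - 1.5 = 40.5.
Step 4: Ties are present, so use the tie-corrected normal approximation (with continuity correction) for the p-value.
Step 5: p-value = 0.006567; compare to alpha = 0.05. reject H0.

U_X = 1.5, p = 0.006567, reject H0 at alpha = 0.05.


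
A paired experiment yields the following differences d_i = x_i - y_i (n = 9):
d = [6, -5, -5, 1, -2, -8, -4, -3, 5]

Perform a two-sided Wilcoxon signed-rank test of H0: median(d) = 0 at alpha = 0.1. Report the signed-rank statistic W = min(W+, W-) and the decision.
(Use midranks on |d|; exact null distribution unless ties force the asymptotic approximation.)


Step 1: Drop any zero differences (none here) and take |d_i|.
|d| = [6, 5, 5, 1, 2, 8, 4, 3, 5]
Step 2: Midrank |d_i| (ties get averaged ranks).
ranks: |6|->8, |5|->6, |5|->6, |1|->1, |2|->2, |8|->9, |4|->4, |3|->3, |5|->6
Step 3: Attach original signs; sum ranks with positive sign and with negative sign.
W+ = 8 + 1 + 6 = 15
W- = 6 + 6 + 2 + 9 + 4 + 3 = 30
(Check: W+ + W- = 45 should equal n(n+1)/2 = 45.)
Step 4: Test statistic W = min(W+, W-) = 15.
Step 5: Ties in |d|, so use the tie-corrected normal approximation.
        E[W] = n(n+1)/4 = 9*10/4 = 22.5.
        Tie groups: |d|=5 (t=3); sum(t^3 - t) = 24.
        Var[W] = n(n+1)(2n+1)/24 - sum(t^3-t)/48 = 1710/24 - 24/48 = 70.75.
        z = (W - E[W]) / sqrt(Var[W]) = (15 - 22.5) / 8.4113 = -0.8917.
        Two-sided p = 2*Phi(z) = 0.372577.
Step 6: alpha = 0.1. fail to reject H0.

W+ = 15, W- = 30, W = min = 15, p = 0.372577, fail to reject H0.


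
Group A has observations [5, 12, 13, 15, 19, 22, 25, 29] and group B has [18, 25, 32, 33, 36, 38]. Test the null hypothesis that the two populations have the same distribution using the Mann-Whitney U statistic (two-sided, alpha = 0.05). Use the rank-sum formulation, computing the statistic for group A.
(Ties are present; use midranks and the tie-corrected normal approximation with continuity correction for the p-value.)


Step 1: Combine and sort all 14 observations; assign midranks.
sorted (value, group): (5,X), (12,X), (13,X), (15,X), (18,Y), (19,X), (22,X), (25,X), (25,Y), (29,X), (32,Y), (33,Y), (36,Y), (38,Y)
ranks: 5->1, 12->2, 13->3, 15->4, 18->5, 19->6, 22->7, 25->8.5, 25->8.5, 29->10, 32->11, 33->12, 36->13, 38->14
Step 2: Rank sum for X: R1 = 1 + 2 + 3 + 4 + 6 + 7 + 8.5 + 10 = 41.5.
Step 3: U_X = R1 - n1(n1+1)/2 = 41.5 - 8*9/2 = 41.5 - 36 = 5.5.
       U_Y = n1*n2 - U_X = 48 - 5.5 = 42.5.
Step 4: Ties are present, so use the tie-corrected normal approximation (with continuity correction) for the p-value.
Step 5: p-value = 0.020000; compare to alpha = 0.05. reject H0.

U_X = 5.5, p = 0.020000, reject H0 at alpha = 0.05.


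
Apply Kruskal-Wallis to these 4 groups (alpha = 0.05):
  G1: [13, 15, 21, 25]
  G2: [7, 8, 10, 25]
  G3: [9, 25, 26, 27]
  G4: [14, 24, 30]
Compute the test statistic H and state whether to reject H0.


Step 1: Combine all N = 15 observations and assign midranks.
sorted (value, group, rank): (7,G2,1), (8,G2,2), (9,G3,3), (10,G2,4), (13,G1,5), (14,G4,6), (15,G1,7), (21,G1,8), (24,G4,9), (25,G1,11), (25,G2,11), (25,G3,11), (26,G3,13), (27,G3,14), (30,G4,15)
Step 2: Sum ranks within each group.
R_1 = 31 (n_1 = 4)
R_2 = 18 (n_2 = 4)
R_3 = 41 (n_3 = 4)
R_4 = 30 (n_4 = 3)
Step 3: H = 12/(N(N+1)) * sum(R_i^2/n_i) - 3(N+1)
     = 12/(15*16) * (31^2/4 + 18^2/4 + 41^2/4 + 30^2/3) - 3*16
     = 0.050000 * 1041.5 - 48
     = 4.075000.
Step 4: Ties present; correction factor C = 1 - 24/(15^3 - 15) = 0.992857. Corrected H = 4.075000 / 0.992857 = 4.104317.
Step 5: Under H0, H ~ chi^2(3); p-value = 0.250418.
Step 6: alpha = 0.05. fail to reject H0.

H = 4.1043, df = 3, p = 0.250418, fail to reject H0.


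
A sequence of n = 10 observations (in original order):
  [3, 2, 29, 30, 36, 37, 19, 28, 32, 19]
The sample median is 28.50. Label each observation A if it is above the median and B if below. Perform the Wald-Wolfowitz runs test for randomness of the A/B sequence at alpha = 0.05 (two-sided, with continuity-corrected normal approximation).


Step 1: Compute median = 28.50; label A = above, B = below.
Labels in order: BBAAAABBAB  (n_A = 5, n_B = 5)
Step 2: Count runs R = 5.
Step 3: Under H0 (random ordering), E[R] = 2*n_A*n_B/(n_A+n_B) + 1 = 2*5*5/10 + 1 = 6.0000.
        Var[R] = 2*n_A*n_B*(2*n_A*n_B - n_A - n_B) / ((n_A+n_B)^2 * (n_A+n_B-1)) = 2000/900 = 2.2222.
        SD[R] = 1.4907.
Step 4: Continuity-corrected z = (R + 0.5 - E[R]) / SD[R] = (5 + 0.5 - 6.0000) / 1.4907 = -0.3354.
Step 5: Two-sided p-value via normal approximation = 2*(1 - Phi(|z|)) = 0.737316.
Step 6: alpha = 0.05. fail to reject H0.

R = 5, z = -0.3354, p = 0.737316, fail to reject H0.


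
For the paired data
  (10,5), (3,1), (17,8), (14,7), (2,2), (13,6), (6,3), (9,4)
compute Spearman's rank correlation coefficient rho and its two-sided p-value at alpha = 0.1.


Step 1: Rank x and y separately (midranks; no ties here).
rank(x): 10->5, 3->2, 17->8, 14->7, 2->1, 13->6, 6->3, 9->4
rank(y): 5->5, 1->1, 8->8, 7->7, 2->2, 6->6, 3->3, 4->4
Step 2: d_i = R_x(i) - R_y(i); compute d_i^2.
  (5-5)^2=0, (2-1)^2=1, (8-8)^2=0, (7-7)^2=0, (1-2)^2=1, (6-6)^2=0, (3-3)^2=0, (4-4)^2=0
sum(d^2) = 2.
Step 3: rho = 1 - 6*2 / (8*(8^2 - 1)) = 1 - 12/504 = 0.976190.
Step 4: Under H0, t = rho * sqrt((n-2)/(1-rho^2)) = 11.0235 ~ t(6).
Step 5: Two-sided p-value from the t-distribution with 6 df = 0.000033.
Step 6: alpha = 0.1. reject H0.

rho = 0.9762, p = 0.000033, reject H0 at alpha = 0.1.


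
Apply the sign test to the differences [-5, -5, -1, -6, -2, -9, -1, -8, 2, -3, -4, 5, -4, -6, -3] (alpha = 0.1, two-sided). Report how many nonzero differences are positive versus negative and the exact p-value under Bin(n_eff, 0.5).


Step 1: Discard zero differences. Original n = 15; n_eff = number of nonzero differences = 15.
Nonzero differences (with sign): -5, -5, -1, -6, -2, -9, -1, -8, +2, -3, -4, +5, -4, -6, -3
Step 2: Count signs: positive = 2, negative = 13.
Step 3: Under H0: P(positive) = 0.5, so the number of positives S ~ Bin(15, 0.5).
Step 4: Two-sided exact p-value = sum of Bin(15,0.5) probabilities at or below the observed probability = 0.007385.
Step 5: alpha = 0.1. reject H0.

n_eff = 15, pos = 2, neg = 13, p = 0.007385, reject H0.


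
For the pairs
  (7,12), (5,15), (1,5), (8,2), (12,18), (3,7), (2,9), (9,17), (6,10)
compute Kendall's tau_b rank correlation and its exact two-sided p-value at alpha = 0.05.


Step 1: Enumerate the 36 unordered pairs (i,j) with i<j and classify each by sign(x_j-x_i) * sign(y_j-y_i).
  (1,2):dx=-2,dy=+3->D; (1,3):dx=-6,dy=-7->C; (1,4):dx=+1,dy=-10->D; (1,5):dx=+5,dy=+6->C
  (1,6):dx=-4,dy=-5->C; (1,7):dx=-5,dy=-3->C; (1,8):dx=+2,dy=+5->C; (1,9):dx=-1,dy=-2->C
  (2,3):dx=-4,dy=-10->C; (2,4):dx=+3,dy=-13->D; (2,5):dx=+7,dy=+3->C; (2,6):dx=-2,dy=-8->C
  (2,7):dx=-3,dy=-6->C; (2,8):dx=+4,dy=+2->C; (2,9):dx=+1,dy=-5->D; (3,4):dx=+7,dy=-3->D
  (3,5):dx=+11,dy=+13->C; (3,6):dx=+2,dy=+2->C; (3,7):dx=+1,dy=+4->C; (3,8):dx=+8,dy=+12->C
  (3,9):dx=+5,dy=+5->C; (4,5):dx=+4,dy=+16->C; (4,6):dx=-5,dy=+5->D; (4,7):dx=-6,dy=+7->D
  (4,8):dx=+1,dy=+15->C; (4,9):dx=-2,dy=+8->D; (5,6):dx=-9,dy=-11->C; (5,7):dx=-10,dy=-9->C
  (5,8):dx=-3,dy=-1->C; (5,9):dx=-6,dy=-8->C; (6,7):dx=-1,dy=+2->D; (6,8):dx=+6,dy=+10->C
  (6,9):dx=+3,dy=+3->C; (7,8):dx=+7,dy=+8->C; (7,9):dx=+4,dy=+1->C; (8,9):dx=-3,dy=-7->C
Step 2: C = 27, D = 9, total pairs = 36.
Step 3: tau = (C - D)/(n(n-1)/2) = (27 - 9)/36 = 0.500000.
Step 4: Exact two-sided p-value (enumerate n! = 362880 permutations of y under H0): p = 0.075176.
Step 5: alpha = 0.05. fail to reject H0.

tau_b = 0.5000 (C=27, D=9), p = 0.075176, fail to reject H0.


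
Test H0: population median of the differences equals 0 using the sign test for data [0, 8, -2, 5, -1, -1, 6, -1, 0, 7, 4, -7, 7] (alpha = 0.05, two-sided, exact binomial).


Step 1: Discard zero differences. Original n = 13; n_eff = number of nonzero differences = 11.
Nonzero differences (with sign): +8, -2, +5, -1, -1, +6, -1, +7, +4, -7, +7
Step 2: Count signs: positive = 6, negative = 5.
Step 3: Under H0: P(positive) = 0.5, so the number of positives S ~ Bin(11, 0.5).
Step 4: Two-sided exact p-value = sum of Bin(11,0.5) probabilities at or below the observed probability = 1.000000.
Step 5: alpha = 0.05. fail to reject H0.

n_eff = 11, pos = 6, neg = 5, p = 1.000000, fail to reject H0.


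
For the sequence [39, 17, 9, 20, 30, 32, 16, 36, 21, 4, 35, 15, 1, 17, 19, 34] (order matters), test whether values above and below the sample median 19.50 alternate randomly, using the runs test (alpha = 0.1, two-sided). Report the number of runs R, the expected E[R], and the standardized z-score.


Step 1: Compute median = 19.50; label A = above, B = below.
Labels in order: ABBAAABAABABBBBA  (n_A = 8, n_B = 8)
Step 2: Count runs R = 9.
Step 3: Under H0 (random ordering), E[R] = 2*n_A*n_B/(n_A+n_B) + 1 = 2*8*8/16 + 1 = 9.0000.
        Var[R] = 2*n_A*n_B*(2*n_A*n_B - n_A - n_B) / ((n_A+n_B)^2 * (n_A+n_B-1)) = 14336/3840 = 3.7333.
        SD[R] = 1.9322.
Step 4: R = E[R], so z = 0 with no continuity correction.
Step 5: Two-sided p-value via normal approximation = 2*(1 - Phi(|z|)) = 1.000000.
Step 6: alpha = 0.1. fail to reject H0.

R = 9, z = 0.0000, p = 1.000000, fail to reject H0.


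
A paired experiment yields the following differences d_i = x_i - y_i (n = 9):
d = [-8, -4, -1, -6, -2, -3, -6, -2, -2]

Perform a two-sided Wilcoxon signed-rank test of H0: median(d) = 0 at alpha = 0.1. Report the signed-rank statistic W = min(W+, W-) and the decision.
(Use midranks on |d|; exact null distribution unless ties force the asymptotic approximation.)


Step 1: Drop any zero differences (none here) and take |d_i|.
|d| = [8, 4, 1, 6, 2, 3, 6, 2, 2]
Step 2: Midrank |d_i| (ties get averaged ranks).
ranks: |8|->9, |4|->6, |1|->1, |6|->7.5, |2|->3, |3|->5, |6|->7.5, |2|->3, |2|->3
Step 3: Attach original signs; sum ranks with positive sign and with negative sign.
W+ = 0 = 0
W- = 9 + 6 + 1 + 7.5 + 3 + 5 + 7.5 + 3 + 3 = 45
(Check: W+ + W- = 45 should equal n(n+1)/2 = 45.)
Step 4: Test statistic W = min(W+, W-) = 0.
Step 5: Ties in |d|, so use the tie-corrected normal approximation.
        E[W] = n(n+1)/4 = 9*10/4 = 22.5.
        Tie groups: |d|=2 (t=3), |d|=6 (t=2); sum(t^3 - t) = 30.
        Var[W] = n(n+1)(2n+1)/24 - sum(t^3-t)/48 = 1710/24 - 30/48 = 70.625.
        z = (W - E[W]) / sqrt(Var[W]) = (0 - 22.5) / 8.4039 = -2.6773.
        Two-sided p = 2*Phi(z) = 0.007421.
Step 6: alpha = 0.1. reject H0.

W+ = 0, W- = 45, W = min = 0, p = 0.007421, reject H0.


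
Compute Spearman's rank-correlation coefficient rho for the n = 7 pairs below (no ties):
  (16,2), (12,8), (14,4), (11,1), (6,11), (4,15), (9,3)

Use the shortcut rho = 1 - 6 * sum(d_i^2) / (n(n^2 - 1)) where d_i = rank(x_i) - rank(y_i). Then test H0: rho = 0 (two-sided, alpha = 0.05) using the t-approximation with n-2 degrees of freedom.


Step 1: Rank x and y separately (midranks; no ties here).
rank(x): 16->7, 12->5, 14->6, 11->4, 6->2, 4->1, 9->3
rank(y): 2->2, 8->5, 4->4, 1->1, 11->6, 15->7, 3->3
Step 2: d_i = R_x(i) - R_y(i); compute d_i^2.
  (7-2)^2=25, (5-5)^2=0, (6-4)^2=4, (4-1)^2=9, (2-6)^2=16, (1-7)^2=36, (3-3)^2=0
sum(d^2) = 90.
Step 3: rho = 1 - 6*90 / (7*(7^2 - 1)) = 1 - 540/336 = -0.607143.
Step 4: Under H0, t = rho * sqrt((n-2)/(1-rho^2)) = -1.7086 ~ t(5).
Step 5: Two-sided p-value from the t-distribution with 5 df = 0.148231.
Step 6: alpha = 0.05. fail to reject H0.

rho = -0.6071, p = 0.148231, fail to reject H0 at alpha = 0.05.


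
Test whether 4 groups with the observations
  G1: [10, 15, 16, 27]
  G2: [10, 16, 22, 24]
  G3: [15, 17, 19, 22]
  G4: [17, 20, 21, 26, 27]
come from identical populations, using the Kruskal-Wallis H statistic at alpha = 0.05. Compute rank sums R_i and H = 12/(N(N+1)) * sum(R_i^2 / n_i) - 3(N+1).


Step 1: Combine all N = 17 observations and assign midranks.
sorted (value, group, rank): (10,G1,1.5), (10,G2,1.5), (15,G1,3.5), (15,G3,3.5), (16,G1,5.5), (16,G2,5.5), (17,G3,7.5), (17,G4,7.5), (19,G3,9), (20,G4,10), (21,G4,11), (22,G2,12.5), (22,G3,12.5), (24,G2,14), (26,G4,15), (27,G1,16.5), (27,G4,16.5)
Step 2: Sum ranks within each group.
R_1 = 27 (n_1 = 4)
R_2 = 33.5 (n_2 = 4)
R_3 = 32.5 (n_3 = 4)
R_4 = 60 (n_4 = 5)
Step 3: H = 12/(N(N+1)) * sum(R_i^2/n_i) - 3(N+1)
     = 12/(17*18) * (27^2/4 + 33.5^2/4 + 32.5^2/4 + 60^2/5) - 3*18
     = 0.039216 * 1446.88 - 54
     = 2.740196.
Step 4: Ties present; correction factor C = 1 - 36/(17^3 - 17) = 0.992647. Corrected H = 2.740196 / 0.992647 = 2.760494.
Step 5: Under H0, H ~ chi^2(3); p-value = 0.430045.
Step 6: alpha = 0.05. fail to reject H0.

H = 2.7605, df = 3, p = 0.430045, fail to reject H0.


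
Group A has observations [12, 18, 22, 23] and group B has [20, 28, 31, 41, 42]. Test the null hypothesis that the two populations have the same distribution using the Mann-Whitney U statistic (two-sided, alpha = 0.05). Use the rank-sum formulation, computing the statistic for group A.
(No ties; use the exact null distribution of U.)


Step 1: Combine and sort all 9 observations; assign midranks.
sorted (value, group): (12,X), (18,X), (20,Y), (22,X), (23,X), (28,Y), (31,Y), (41,Y), (42,Y)
ranks: 12->1, 18->2, 20->3, 22->4, 23->5, 28->6, 31->7, 41->8, 42->9
Step 2: Rank sum for X: R1 = 1 + 2 + 4 + 5 = 12.
Step 3: U_X = R1 - n1(n1+1)/2 = 12 - 4*5/2 = 12 - 10 = 2.
       U_Y = n1*n2 - U_X = 20 - 2 = 18.
Step 4: No ties, so the exact null distribution of U (based on enumerating the C(9,4) = 126 equally likely rank assignments) gives the two-sided p-value.
Step 5: p-value = 0.063492; compare to alpha = 0.05. fail to reject H0.

U_X = 2, p = 0.063492, fail to reject H0 at alpha = 0.05.


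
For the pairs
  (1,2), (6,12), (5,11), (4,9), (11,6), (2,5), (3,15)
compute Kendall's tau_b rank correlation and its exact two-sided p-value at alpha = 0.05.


Step 1: Enumerate the 21 unordered pairs (i,j) with i<j and classify each by sign(x_j-x_i) * sign(y_j-y_i).
  (1,2):dx=+5,dy=+10->C; (1,3):dx=+4,dy=+9->C; (1,4):dx=+3,dy=+7->C; (1,5):dx=+10,dy=+4->C
  (1,6):dx=+1,dy=+3->C; (1,7):dx=+2,dy=+13->C; (2,3):dx=-1,dy=-1->C; (2,4):dx=-2,dy=-3->C
  (2,5):dx=+5,dy=-6->D; (2,6):dx=-4,dy=-7->C; (2,7):dx=-3,dy=+3->D; (3,4):dx=-1,dy=-2->C
  (3,5):dx=+6,dy=-5->D; (3,6):dx=-3,dy=-6->C; (3,7):dx=-2,dy=+4->D; (4,5):dx=+7,dy=-3->D
  (4,6):dx=-2,dy=-4->C; (4,7):dx=-1,dy=+6->D; (5,6):dx=-9,dy=-1->C; (5,7):dx=-8,dy=+9->D
  (6,7):dx=+1,dy=+10->C
Step 2: C = 14, D = 7, total pairs = 21.
Step 3: tau = (C - D)/(n(n-1)/2) = (14 - 7)/21 = 0.333333.
Step 4: Exact two-sided p-value (enumerate n! = 5040 permutations of y under H0): p = 0.381349.
Step 5: alpha = 0.05. fail to reject H0.

tau_b = 0.3333 (C=14, D=7), p = 0.381349, fail to reject H0.


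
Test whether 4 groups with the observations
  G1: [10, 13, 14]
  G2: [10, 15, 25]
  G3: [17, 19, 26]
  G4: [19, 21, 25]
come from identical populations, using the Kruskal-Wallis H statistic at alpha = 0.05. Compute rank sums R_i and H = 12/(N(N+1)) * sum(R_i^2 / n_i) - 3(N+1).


Step 1: Combine all N = 12 observations and assign midranks.
sorted (value, group, rank): (10,G1,1.5), (10,G2,1.5), (13,G1,3), (14,G1,4), (15,G2,5), (17,G3,6), (19,G3,7.5), (19,G4,7.5), (21,G4,9), (25,G2,10.5), (25,G4,10.5), (26,G3,12)
Step 2: Sum ranks within each group.
R_1 = 8.5 (n_1 = 3)
R_2 = 17 (n_2 = 3)
R_3 = 25.5 (n_3 = 3)
R_4 = 27 (n_4 = 3)
Step 3: H = 12/(N(N+1)) * sum(R_i^2/n_i) - 3(N+1)
     = 12/(12*13) * (8.5^2/3 + 17^2/3 + 25.5^2/3 + 27^2/3) - 3*13
     = 0.076923 * 580.167 - 39
     = 5.628205.
Step 4: Ties present; correction factor C = 1 - 18/(12^3 - 12) = 0.989510. Corrected H = 5.628205 / 0.989510 = 5.687868.
Step 5: Under H0, H ~ chi^2(3); p-value = 0.127824.
Step 6: alpha = 0.05. fail to reject H0.

H = 5.6879, df = 3, p = 0.127824, fail to reject H0.


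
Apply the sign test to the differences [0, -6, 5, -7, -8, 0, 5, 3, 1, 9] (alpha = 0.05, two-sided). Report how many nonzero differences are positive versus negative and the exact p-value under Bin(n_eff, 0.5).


Step 1: Discard zero differences. Original n = 10; n_eff = number of nonzero differences = 8.
Nonzero differences (with sign): -6, +5, -7, -8, +5, +3, +1, +9
Step 2: Count signs: positive = 5, negative = 3.
Step 3: Under H0: P(positive) = 0.5, so the number of positives S ~ Bin(8, 0.5).
Step 4: Two-sided exact p-value = sum of Bin(8,0.5) probabilities at or below the observed probability = 0.726562.
Step 5: alpha = 0.05. fail to reject H0.

n_eff = 8, pos = 5, neg = 3, p = 0.726562, fail to reject H0.


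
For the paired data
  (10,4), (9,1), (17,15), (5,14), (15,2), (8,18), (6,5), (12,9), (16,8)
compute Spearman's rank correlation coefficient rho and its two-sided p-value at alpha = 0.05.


Step 1: Rank x and y separately (midranks; no ties here).
rank(x): 10->5, 9->4, 17->9, 5->1, 15->7, 8->3, 6->2, 12->6, 16->8
rank(y): 4->3, 1->1, 15->8, 14->7, 2->2, 18->9, 5->4, 9->6, 8->5
Step 2: d_i = R_x(i) - R_y(i); compute d_i^2.
  (5-3)^2=4, (4-1)^2=9, (9-8)^2=1, (1-7)^2=36, (7-2)^2=25, (3-9)^2=36, (2-4)^2=4, (6-6)^2=0, (8-5)^2=9
sum(d^2) = 124.
Step 3: rho = 1 - 6*124 / (9*(9^2 - 1)) = 1 - 744/720 = -0.033333.
Step 4: Under H0, t = rho * sqrt((n-2)/(1-rho^2)) = -0.0882 ~ t(7).
Step 5: Two-sided p-value from the t-distribution with 7 df = 0.932157.
Step 6: alpha = 0.05. fail to reject H0.

rho = -0.0333, p = 0.932157, fail to reject H0 at alpha = 0.05.


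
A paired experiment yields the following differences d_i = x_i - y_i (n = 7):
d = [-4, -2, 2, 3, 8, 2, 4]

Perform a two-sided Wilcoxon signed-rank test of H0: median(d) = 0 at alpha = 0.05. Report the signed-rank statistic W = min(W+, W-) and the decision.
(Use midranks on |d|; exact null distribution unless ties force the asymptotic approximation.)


Step 1: Drop any zero differences (none here) and take |d_i|.
|d| = [4, 2, 2, 3, 8, 2, 4]
Step 2: Midrank |d_i| (ties get averaged ranks).
ranks: |4|->5.5, |2|->2, |2|->2, |3|->4, |8|->7, |2|->2, |4|->5.5
Step 3: Attach original signs; sum ranks with positive sign and with negative sign.
W+ = 2 + 4 + 7 + 2 + 5.5 = 20.5
W- = 5.5 + 2 = 7.5
(Check: W+ + W- = 28 should equal n(n+1)/2 = 28.)
Step 4: Test statistic W = min(W+, W-) = 7.5.
Step 5: Ties in |d|, so use the tie-corrected normal approximation.
        E[W] = n(n+1)/4 = 7*8/4 = 14.
        Tie groups: |d|=2 (t=3), |d|=4 (t=2); sum(t^3 - t) = 30.
        Var[W] = n(n+1)(2n+1)/24 - sum(t^3-t)/48 = 840/24 - 30/48 = 34.375.
        z = (W - E[W]) / sqrt(Var[W]) = (7.5 - 14) / 5.8630 = -1.1086.
        Two-sided p = 2*Phi(z) = 0.267584.
Step 6: alpha = 0.05. fail to reject H0.

W+ = 20.5, W- = 7.5, W = min = 7.5, p = 0.267584, fail to reject H0.


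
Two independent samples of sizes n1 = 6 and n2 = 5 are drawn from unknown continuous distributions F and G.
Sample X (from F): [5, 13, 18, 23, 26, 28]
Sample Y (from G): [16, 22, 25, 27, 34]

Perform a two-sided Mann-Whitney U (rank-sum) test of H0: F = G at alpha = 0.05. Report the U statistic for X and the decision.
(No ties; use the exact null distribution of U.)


Step 1: Combine and sort all 11 observations; assign midranks.
sorted (value, group): (5,X), (13,X), (16,Y), (18,X), (22,Y), (23,X), (25,Y), (26,X), (27,Y), (28,X), (34,Y)
ranks: 5->1, 13->2, 16->3, 18->4, 22->5, 23->6, 25->7, 26->8, 27->9, 28->10, 34->11
Step 2: Rank sum for X: R1 = 1 + 2 + 4 + 6 + 8 + 10 = 31.
Step 3: U_X = R1 - n1(n1+1)/2 = 31 - 6*7/2 = 31 - 21 = 10.
       U_Y = n1*n2 - U_X = 30 - 10 = 20.
Step 4: No ties, so the exact null distribution of U (based on enumerating the C(11,6) = 462 equally likely rank assignments) gives the two-sided p-value.
Step 5: p-value = 0.428571; compare to alpha = 0.05. fail to reject H0.

U_X = 10, p = 0.428571, fail to reject H0 at alpha = 0.05.


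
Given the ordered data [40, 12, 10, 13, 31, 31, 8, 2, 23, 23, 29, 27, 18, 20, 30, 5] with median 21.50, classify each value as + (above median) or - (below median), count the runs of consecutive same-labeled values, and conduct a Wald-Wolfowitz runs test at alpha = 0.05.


Step 1: Compute median = 21.50; label A = above, B = below.
Labels in order: ABBBAABBAAAABBAB  (n_A = 8, n_B = 8)
Step 2: Count runs R = 8.
Step 3: Under H0 (random ordering), E[R] = 2*n_A*n_B/(n_A+n_B) + 1 = 2*8*8/16 + 1 = 9.0000.
        Var[R] = 2*n_A*n_B*(2*n_A*n_B - n_A - n_B) / ((n_A+n_B)^2 * (n_A+n_B-1)) = 14336/3840 = 3.7333.
        SD[R] = 1.9322.
Step 4: Continuity-corrected z = (R + 0.5 - E[R]) / SD[R] = (8 + 0.5 - 9.0000) / 1.9322 = -0.2588.
Step 5: Two-sided p-value via normal approximation = 2*(1 - Phi(|z|)) = 0.795809.
Step 6: alpha = 0.05. fail to reject H0.

R = 8, z = -0.2588, p = 0.795809, fail to reject H0.


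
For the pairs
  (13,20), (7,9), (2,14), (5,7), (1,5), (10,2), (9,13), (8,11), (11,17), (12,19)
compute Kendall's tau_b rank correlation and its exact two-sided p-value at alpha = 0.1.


Step 1: Enumerate the 45 unordered pairs (i,j) with i<j and classify each by sign(x_j-x_i) * sign(y_j-y_i).
  (1,2):dx=-6,dy=-11->C; (1,3):dx=-11,dy=-6->C; (1,4):dx=-8,dy=-13->C; (1,5):dx=-12,dy=-15->C
  (1,6):dx=-3,dy=-18->C; (1,7):dx=-4,dy=-7->C; (1,8):dx=-5,dy=-9->C; (1,9):dx=-2,dy=-3->C
  (1,10):dx=-1,dy=-1->C; (2,3):dx=-5,dy=+5->D; (2,4):dx=-2,dy=-2->C; (2,5):dx=-6,dy=-4->C
  (2,6):dx=+3,dy=-7->D; (2,7):dx=+2,dy=+4->C; (2,8):dx=+1,dy=+2->C; (2,9):dx=+4,dy=+8->C
  (2,10):dx=+5,dy=+10->C; (3,4):dx=+3,dy=-7->D; (3,5):dx=-1,dy=-9->C; (3,6):dx=+8,dy=-12->D
  (3,7):dx=+7,dy=-1->D; (3,8):dx=+6,dy=-3->D; (3,9):dx=+9,dy=+3->C; (3,10):dx=+10,dy=+5->C
  (4,5):dx=-4,dy=-2->C; (4,6):dx=+5,dy=-5->D; (4,7):dx=+4,dy=+6->C; (4,8):dx=+3,dy=+4->C
  (4,9):dx=+6,dy=+10->C; (4,10):dx=+7,dy=+12->C; (5,6):dx=+9,dy=-3->D; (5,7):dx=+8,dy=+8->C
  (5,8):dx=+7,dy=+6->C; (5,9):dx=+10,dy=+12->C; (5,10):dx=+11,dy=+14->C; (6,7):dx=-1,dy=+11->D
  (6,8):dx=-2,dy=+9->D; (6,9):dx=+1,dy=+15->C; (6,10):dx=+2,dy=+17->C; (7,8):dx=-1,dy=-2->C
  (7,9):dx=+2,dy=+4->C; (7,10):dx=+3,dy=+6->C; (8,9):dx=+3,dy=+6->C; (8,10):dx=+4,dy=+8->C
  (9,10):dx=+1,dy=+2->C
Step 2: C = 35, D = 10, total pairs = 45.
Step 3: tau = (C - D)/(n(n-1)/2) = (35 - 10)/45 = 0.555556.
Step 4: Exact two-sided p-value (enumerate n! = 3628800 permutations of y under H0): p = 0.028609.
Step 5: alpha = 0.1. reject H0.

tau_b = 0.5556 (C=35, D=10), p = 0.028609, reject H0.


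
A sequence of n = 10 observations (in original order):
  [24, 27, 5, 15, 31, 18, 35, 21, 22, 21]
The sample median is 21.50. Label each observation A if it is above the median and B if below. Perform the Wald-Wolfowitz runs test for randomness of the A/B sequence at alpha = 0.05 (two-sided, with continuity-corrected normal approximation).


Step 1: Compute median = 21.50; label A = above, B = below.
Labels in order: AABBABABAB  (n_A = 5, n_B = 5)
Step 2: Count runs R = 8.
Step 3: Under H0 (random ordering), E[R] = 2*n_A*n_B/(n_A+n_B) + 1 = 2*5*5/10 + 1 = 6.0000.
        Var[R] = 2*n_A*n_B*(2*n_A*n_B - n_A - n_B) / ((n_A+n_B)^2 * (n_A+n_B-1)) = 2000/900 = 2.2222.
        SD[R] = 1.4907.
Step 4: Continuity-corrected z = (R - 0.5 - E[R]) / SD[R] = (8 - 0.5 - 6.0000) / 1.4907 = 1.0062.
Step 5: Two-sided p-value via normal approximation = 2*(1 - Phi(|z|)) = 0.314305.
Step 6: alpha = 0.05. fail to reject H0.

R = 8, z = 1.0062, p = 0.314305, fail to reject H0.


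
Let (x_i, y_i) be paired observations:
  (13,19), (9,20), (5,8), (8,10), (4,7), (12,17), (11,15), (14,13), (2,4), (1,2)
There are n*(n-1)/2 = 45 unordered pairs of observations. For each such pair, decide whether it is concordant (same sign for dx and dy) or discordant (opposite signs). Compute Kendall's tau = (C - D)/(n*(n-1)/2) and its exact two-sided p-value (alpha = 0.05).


Step 1: Enumerate the 45 unordered pairs (i,j) with i<j and classify each by sign(x_j-x_i) * sign(y_j-y_i).
  (1,2):dx=-4,dy=+1->D; (1,3):dx=-8,dy=-11->C; (1,4):dx=-5,dy=-9->C; (1,5):dx=-9,dy=-12->C
  (1,6):dx=-1,dy=-2->C; (1,7):dx=-2,dy=-4->C; (1,8):dx=+1,dy=-6->D; (1,9):dx=-11,dy=-15->C
  (1,10):dx=-12,dy=-17->C; (2,3):dx=-4,dy=-12->C; (2,4):dx=-1,dy=-10->C; (2,5):dx=-5,dy=-13->C
  (2,6):dx=+3,dy=-3->D; (2,7):dx=+2,dy=-5->D; (2,8):dx=+5,dy=-7->D; (2,9):dx=-7,dy=-16->C
  (2,10):dx=-8,dy=-18->C; (3,4):dx=+3,dy=+2->C; (3,5):dx=-1,dy=-1->C; (3,6):dx=+7,dy=+9->C
  (3,7):dx=+6,dy=+7->C; (3,8):dx=+9,dy=+5->C; (3,9):dx=-3,dy=-4->C; (3,10):dx=-4,dy=-6->C
  (4,5):dx=-4,dy=-3->C; (4,6):dx=+4,dy=+7->C; (4,7):dx=+3,dy=+5->C; (4,8):dx=+6,dy=+3->C
  (4,9):dx=-6,dy=-6->C; (4,10):dx=-7,dy=-8->C; (5,6):dx=+8,dy=+10->C; (5,7):dx=+7,dy=+8->C
  (5,8):dx=+10,dy=+6->C; (5,9):dx=-2,dy=-3->C; (5,10):dx=-3,dy=-5->C; (6,7):dx=-1,dy=-2->C
  (6,8):dx=+2,dy=-4->D; (6,9):dx=-10,dy=-13->C; (6,10):dx=-11,dy=-15->C; (7,8):dx=+3,dy=-2->D
  (7,9):dx=-9,dy=-11->C; (7,10):dx=-10,dy=-13->C; (8,9):dx=-12,dy=-9->C; (8,10):dx=-13,dy=-11->C
  (9,10):dx=-1,dy=-2->C
Step 2: C = 38, D = 7, total pairs = 45.
Step 3: tau = (C - D)/(n(n-1)/2) = (38 - 7)/45 = 0.688889.
Step 4: Exact two-sided p-value (enumerate n! = 3628800 permutations of y under H0): p = 0.004687.
Step 5: alpha = 0.05. reject H0.

tau_b = 0.6889 (C=38, D=7), p = 0.004687, reject H0.


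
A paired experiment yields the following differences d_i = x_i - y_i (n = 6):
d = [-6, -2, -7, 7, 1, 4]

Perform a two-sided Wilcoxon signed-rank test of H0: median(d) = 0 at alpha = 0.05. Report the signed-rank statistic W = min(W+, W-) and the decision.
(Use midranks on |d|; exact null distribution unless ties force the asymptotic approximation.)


Step 1: Drop any zero differences (none here) and take |d_i|.
|d| = [6, 2, 7, 7, 1, 4]
Step 2: Midrank |d_i| (ties get averaged ranks).
ranks: |6|->4, |2|->2, |7|->5.5, |7|->5.5, |1|->1, |4|->3
Step 3: Attach original signs; sum ranks with positive sign and with negative sign.
W+ = 5.5 + 1 + 3 = 9.5
W- = 4 + 2 + 5.5 = 11.5
(Check: W+ + W- = 21 should equal n(n+1)/2 = 21.)
Step 4: Test statistic W = min(W+, W-) = 9.5.
Step 5: Ties in |d|, so use the tie-corrected normal approximation.
        E[W] = n(n+1)/4 = 6*7/4 = 10.5.
        Tie groups: |d|=7 (t=2); sum(t^3 - t) = 6.
        Var[W] = n(n+1)(2n+1)/24 - sum(t^3-t)/48 = 546/24 - 6/48 = 22.625.
        z = (W - E[W]) / sqrt(Var[W]) = (9.5 - 10.5) / 4.7566 = -0.2102.
        Two-sided p = 2*Phi(z) = 0.833484.
Step 6: alpha = 0.05. fail to reject H0.

W+ = 9.5, W- = 11.5, W = min = 9.5, p = 0.833484, fail to reject H0.


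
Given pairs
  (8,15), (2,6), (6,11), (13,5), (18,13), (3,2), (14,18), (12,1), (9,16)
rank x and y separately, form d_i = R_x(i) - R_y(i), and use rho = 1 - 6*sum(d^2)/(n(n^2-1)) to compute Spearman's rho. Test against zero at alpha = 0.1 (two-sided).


Step 1: Rank x and y separately (midranks; no ties here).
rank(x): 8->4, 2->1, 6->3, 13->7, 18->9, 3->2, 14->8, 12->6, 9->5
rank(y): 15->7, 6->4, 11->5, 5->3, 13->6, 2->2, 18->9, 1->1, 16->8
Step 2: d_i = R_x(i) - R_y(i); compute d_i^2.
  (4-7)^2=9, (1-4)^2=9, (3-5)^2=4, (7-3)^2=16, (9-6)^2=9, (2-2)^2=0, (8-9)^2=1, (6-1)^2=25, (5-8)^2=9
sum(d^2) = 82.
Step 3: rho = 1 - 6*82 / (9*(9^2 - 1)) = 1 - 492/720 = 0.316667.
Step 4: Under H0, t = rho * sqrt((n-2)/(1-rho^2)) = 0.8833 ~ t(7).
Step 5: Two-sided p-value from the t-distribution with 7 df = 0.406397.
Step 6: alpha = 0.1. fail to reject H0.

rho = 0.3167, p = 0.406397, fail to reject H0 at alpha = 0.1.
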